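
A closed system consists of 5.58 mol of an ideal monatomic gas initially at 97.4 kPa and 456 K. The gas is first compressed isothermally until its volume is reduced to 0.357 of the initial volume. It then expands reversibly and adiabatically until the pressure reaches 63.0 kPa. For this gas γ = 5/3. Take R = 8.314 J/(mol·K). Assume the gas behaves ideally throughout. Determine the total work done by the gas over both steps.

V₁ = nRT₁/P₁ = 5.58×8.314×456/97.4 = 217 L.
Step 1 — Isothermal: T stays 456 K; PV = const ⇒ V₂ = 77.5 L, P₂ = 273 kPa.
ΔU = 0 (ideal gas, T constant).
W = nRT ln(V₂/V₁) = 5.58×8.314×456×ln(0.357) = -21800 J.
Q = ΔU + W = -21800 J.
State after step 1: P = 273 kPa, V = 77.5 L, T = 456 K.
Step 2 — Adiabatic: T₂/T₁ = (P₂/P₁)^((γ−1)/γ) ⇒ T₂ = 456×(0.231)^0.400 = 254 K; V₂ = 187 L.
ΔU = nCvΔT = 5.58×12.5×(254−456) = -14100 J.
Q = 0 for an adiabatic process, so W = −ΔU = 14100 J.
Net over both steps: W = -7710 J, Q = -21800 J, ΔU = -14100 J.

-7710 J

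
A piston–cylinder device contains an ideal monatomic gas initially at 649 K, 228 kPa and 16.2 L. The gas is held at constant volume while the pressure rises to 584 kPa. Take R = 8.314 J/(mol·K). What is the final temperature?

Isochoric: V stays 16.2 L; P/T = const ⇒ T₂ = 1660 K, P₂ = 584 kPa.

1660 K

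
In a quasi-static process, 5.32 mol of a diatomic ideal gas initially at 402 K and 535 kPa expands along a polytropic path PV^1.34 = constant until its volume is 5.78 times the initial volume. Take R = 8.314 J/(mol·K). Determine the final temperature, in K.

V₁ = nRT₁/P₁ = 5.32×8.314×402/535 = 33.2 L.
Polytropic n=1.34: T₂ = T₁(V₁/V₂)^(n−1) = 402×(0.173)^0.34 = 221 K; P₂ = P₁(V₁/V₂)^n = 51.0 kPa.

221 K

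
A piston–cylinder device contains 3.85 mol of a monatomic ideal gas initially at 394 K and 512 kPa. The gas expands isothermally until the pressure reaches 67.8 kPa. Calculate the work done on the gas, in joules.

V₁ = nRT₁/P₁ = 3.85×8.314×394/512 = 24.6 L.
Isothermal: T stays 394 K; PV = const ⇒ V₂ = 186 L, P₂ = 67.8 kPa.
W = nRT ln(V₂/V₁) = 3.85×8.314×394×ln(7.55) = 25500 J.
Work done on the gas = −W_by = -25500 J.

-25500 J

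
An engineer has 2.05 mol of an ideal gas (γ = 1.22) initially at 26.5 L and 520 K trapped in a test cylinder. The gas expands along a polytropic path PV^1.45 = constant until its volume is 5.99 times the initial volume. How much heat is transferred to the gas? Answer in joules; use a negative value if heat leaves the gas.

P₁ = nRT₁/V₁ = 2.05×8.314×520/26.5 = 334 kPa.
Polytropic n=1.45: T₂ = T₁(V₁/V₂)^(n−1) = 520×(0.167)^0.45 = 232 K; P₂ = P₁(V₁/V₂)^n = 24.9 kPa.
W = (P₁V₁−P₂V₂)/(n−1) = (334×26.5−24.9×159)/0.45 = 10900 J.
ΔU = nCvΔT = 2.05×37.8×(232−520) = -22300 J.
Q = ΔU + W = -11400 J.

-11400 J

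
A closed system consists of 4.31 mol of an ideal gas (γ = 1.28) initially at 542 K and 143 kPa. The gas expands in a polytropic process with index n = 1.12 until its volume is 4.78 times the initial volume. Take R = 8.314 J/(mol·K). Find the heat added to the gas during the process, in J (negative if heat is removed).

15800 J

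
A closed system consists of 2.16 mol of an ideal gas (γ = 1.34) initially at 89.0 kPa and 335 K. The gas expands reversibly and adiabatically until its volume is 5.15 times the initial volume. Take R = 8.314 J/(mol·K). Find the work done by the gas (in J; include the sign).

V₁ = nRT₁/P₁ = 2.16×8.314×335/89.0 = 67.6 L.
Adiabatic: TV^(γ−1) = const ⇒ T₂ = 335×(0.194)^0.340 = 192 K; PV^γ = const ⇒ P₂ = 9.90 kPa.
ΔU = nCvΔT = 2.16×24.5×(192−335) = -7560 J.
Q = 0 for an adiabatic process, so W = −ΔU = 7560 J.

7560 J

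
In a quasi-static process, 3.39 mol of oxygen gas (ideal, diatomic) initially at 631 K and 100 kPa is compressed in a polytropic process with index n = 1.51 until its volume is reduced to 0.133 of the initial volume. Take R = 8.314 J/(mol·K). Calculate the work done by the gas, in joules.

V₁ = nRT₁/P₁ = 3.39×8.314×631/100 = 178 L.
Polytropic n=1.51: T₂ = T₁(V₁/V₂)^(n−1) = 631×(7.52)^0.51 = 1770 K; P₂ = P₁(V₁/V₂)^n = 2100 kPa.
W = (P₁V₁−P₂V₂)/(n−1) = (100×178−2100×23.7)/0.51 = -62700 J.

-62700 J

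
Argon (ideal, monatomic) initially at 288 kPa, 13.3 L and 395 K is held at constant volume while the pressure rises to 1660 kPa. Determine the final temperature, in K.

2280 K

Isochoric: V stays 13.3 L; P/T = const ⇒ T₂ = 2280 K, P₂ = 1660 kPa.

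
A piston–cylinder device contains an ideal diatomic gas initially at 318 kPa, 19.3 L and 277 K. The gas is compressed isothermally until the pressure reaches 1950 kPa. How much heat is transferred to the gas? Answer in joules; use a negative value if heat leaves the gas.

n = P₁V₁/(RT₁) = 318×19.3/(8.314×277) = 2.66 mol.
Isothermal: T stays 277 K; PV = const ⇒ V₂ = 3.15 L, P₂ = 1950 kPa.
ΔU = 0 (ideal gas, T constant).
W = nRT ln(V₂/V₁) = 2.66×8.314×277×ln(0.163) = -11100 J.
Q = ΔU + W = -11100 J.

-11100 J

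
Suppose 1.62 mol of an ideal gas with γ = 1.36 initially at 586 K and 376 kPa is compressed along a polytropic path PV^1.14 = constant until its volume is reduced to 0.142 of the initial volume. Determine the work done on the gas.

V₁ = nRT₁/P₁ = 1.62×8.314×586/376 = 21.0 L.
Polytropic n=1.14: T₂ = T₁(V₁/V₂)^(n−1) = 586×(7.04)^0.14 = 770 K; P₂ = P₁(V₁/V₂)^n = 3480 kPa.
W = (P₁V₁−P₂V₂)/(n−1) = (376×21.0−3480×2.98)/0.14 = -17700 J.
Work done on the gas = −W_by = 17700 J.

17700 J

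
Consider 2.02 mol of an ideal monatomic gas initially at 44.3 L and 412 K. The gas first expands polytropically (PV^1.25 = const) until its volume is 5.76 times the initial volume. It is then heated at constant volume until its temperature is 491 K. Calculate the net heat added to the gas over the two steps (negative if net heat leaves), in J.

P₁ = nRT₁/V₁ = 2.02×8.314×412/44.3 = 156 kPa.
Step 1 — Polytropic n=1.25: T₂ = T₁(V₁/V₂)^(n−1) = 412×(0.174)^0.25 = 266 K; P₂ = P₁(V₁/V₂)^n = 17.5 kPa.
W = (P₁V₁−P₂V₂)/(n−1) = (156×44.3−17.5×255)/0.25 = 9810 J.
ΔU = nCvΔT = 2.02×12.5×(266−412) = -3680 J.
Q = ΔU + W = 6130 J.
State after step 1: P = 17.5 kPa, V = 255 L, T = 266 K.
Step 2 — Isochoric: V stays 255 L; P/T = const ⇒ T₂ = 491 K, P₂ = 32.3 kPa.
W = 0 (no volume change).
ΔU = nCvΔT = 2.02×12.5×(491−266) = 5670 J.
Q = ΔU = 5670 J.
Net over both steps: W = 9810 J, Q = 11800 J, ΔU = 1990 J.

11800 J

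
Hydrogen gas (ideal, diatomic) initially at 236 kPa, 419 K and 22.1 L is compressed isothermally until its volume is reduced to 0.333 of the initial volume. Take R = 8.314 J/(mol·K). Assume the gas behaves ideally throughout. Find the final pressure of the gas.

709 kPa

Isothermal: T stays 419 K; PV = const ⇒ V₂ = 7.36 L, P₂ = 709 kPa.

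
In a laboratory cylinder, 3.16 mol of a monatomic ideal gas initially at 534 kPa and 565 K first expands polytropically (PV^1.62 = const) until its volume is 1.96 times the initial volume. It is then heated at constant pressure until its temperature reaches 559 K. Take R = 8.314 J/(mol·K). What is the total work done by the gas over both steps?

13100 J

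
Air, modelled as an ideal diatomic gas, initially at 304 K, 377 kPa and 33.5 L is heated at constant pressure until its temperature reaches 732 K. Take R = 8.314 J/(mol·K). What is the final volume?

Isobaric: P stays 377 kPa; V/T = const ⇒ T₂ = 732 K, V₂ = 80.7 L.

80.7 L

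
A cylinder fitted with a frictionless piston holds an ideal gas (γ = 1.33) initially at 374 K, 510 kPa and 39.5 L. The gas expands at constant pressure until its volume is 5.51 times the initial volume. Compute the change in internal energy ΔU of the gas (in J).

275000 J

n = P₁V₁/(RT₁) = 510×39.5/(8.314×374) = 6.48 mol.
Isobaric: P stays 510 kPa; V/T = const ⇒ T₂ = 2060 K, V₂ = 218 L.
For an ideal gas ΔU = nCvΔT with Cv = R/(γ−1) = 25.2 J/(mol·K).
ΔU = 6.48×25.2×(2060−374) = 275000 J.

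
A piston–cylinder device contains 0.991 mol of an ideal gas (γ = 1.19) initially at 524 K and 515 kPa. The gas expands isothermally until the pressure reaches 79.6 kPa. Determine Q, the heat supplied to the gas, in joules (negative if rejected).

8060 J

V₁ = nRT₁/P₁ = 0.991×8.314×524/515 = 8.38 L.
Isothermal: T stays 524 K; PV = const ⇒ V₂ = 54.2 L, P₂ = 79.6 kPa.
ΔU = 0 (ideal gas, T constant).
W = nRT ln(V₂/V₁) = 0.991×8.314×524×ln(6.47) = 8060 J.
Q = ΔU + W = 8060 J.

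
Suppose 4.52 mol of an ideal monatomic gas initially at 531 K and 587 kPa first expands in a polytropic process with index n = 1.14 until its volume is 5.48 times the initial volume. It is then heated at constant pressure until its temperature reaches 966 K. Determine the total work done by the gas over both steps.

50800 J

V₁ = nRT₁/P₁ = 4.52×8.314×531/587 = 34.0 L.
Step 1 — Polytropic n=1.14: T₂ = T₁(V₁/V₂)^(n−1) = 531×(0.182)^0.14 = 418 K; P₂ = P₁(V₁/V₂)^n = 84.4 kPa.
W = (P₁V₁−P₂V₂)/(n−1) = (587×34.0−84.4×186)/0.14 = 30200 J.
ΔU = nCvΔT = 4.52×12.5×(418−531) = -6340 J.
Q = ΔU + W = 23900 J.
State after step 1: P = 84.4 kPa, V = 186 L, T = 418 K.
Step 2 — Isobaric: P stays 84.4 kPa; V/T = const ⇒ T₂ = 966 K, V₂ = 430 L.
W = PΔV = 84.4×(430−186) kPa·L = 20600 J.
ΔU = nCvΔT = 4.52×12.5×(966−418) = 30900 J.
Q = ΔU + W = nCpΔT = 51400 J.
Net over both steps: W = 50800 J, Q = 75300 J, ΔU = 24500 J.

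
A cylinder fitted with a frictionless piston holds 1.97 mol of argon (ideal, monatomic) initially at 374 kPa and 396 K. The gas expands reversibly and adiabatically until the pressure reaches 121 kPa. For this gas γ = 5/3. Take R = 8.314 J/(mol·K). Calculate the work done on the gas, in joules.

-3530 J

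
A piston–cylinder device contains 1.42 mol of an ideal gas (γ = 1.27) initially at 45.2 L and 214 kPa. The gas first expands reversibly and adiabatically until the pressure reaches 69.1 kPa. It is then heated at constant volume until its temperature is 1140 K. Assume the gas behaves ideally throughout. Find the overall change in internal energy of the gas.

14000 J

T₁ = P₁V₁/(nR) = 214×45.2/(1.42×8.314) = 819 K.
Step 1 — Adiabatic: T₂/T₁ = (P₂/P₁)^((γ−1)/γ) ⇒ T₂ = 819×(0.323)^0.213 = 644 K; V₂ = 110 L.
ΔU = nCvΔT = 1.42×30.8×(644−819) = -7650 J.
Q = 0 for an adiabatic process, so W = −ΔU = 7650 J.
State after step 1: P = 69.1 kPa, V = 110 L, T = 644 K.
Step 2 — Isochoric: V stays 110 L; P/T = const ⇒ T₂ = 1140 K, P₂ = 122 kPa.
W = 0 (no volume change).
ΔU = nCvΔT = 1.42×30.8×(1140−644) = 21700 J.
Q = ΔU = 21700 J.
Net over both steps: W = 7650 J, Q = 21700 J, ΔU = 14000 J.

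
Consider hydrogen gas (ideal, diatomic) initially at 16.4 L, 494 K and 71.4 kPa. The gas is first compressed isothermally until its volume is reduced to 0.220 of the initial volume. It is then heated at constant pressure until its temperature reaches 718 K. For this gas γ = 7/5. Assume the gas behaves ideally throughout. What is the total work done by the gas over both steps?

-1240 J

n = P₁V₁/(RT₁) = 71.4×16.4/(8.314×494) = 0.285 mol.
Step 1 — Isothermal: T stays 494 K; PV = const ⇒ V₂ = 3.61 L, P₂ = 325 kPa.
ΔU = 0 (ideal gas, T constant).
W = nRT ln(V₂/V₁) = 0.285×8.314×494×ln(0.220) = -1770 J.
Q = ΔU + W = -1770 J.
State after step 1: P = 325 kPa, V = 3.61 L, T = 494 K.
Step 2 — Isobaric: P stays 325 kPa; V/T = const ⇒ T₂ = 718 K, V₂ = 5.24 L.
W = PΔV = 325×(5.24−3.61) kPa·L = 531 J.
ΔU = nCvΔT = 0.285×20.8×(718−494) = 1330 J.
Q = ΔU + W = nCpΔT = 1860 J.
Net over both steps: W = -1240 J, Q = 85.4 J, ΔU = 1330 J.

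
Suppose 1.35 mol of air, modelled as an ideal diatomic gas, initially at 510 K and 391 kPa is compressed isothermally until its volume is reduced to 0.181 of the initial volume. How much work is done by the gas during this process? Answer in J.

-9780 J

V₁ = nRT₁/P₁ = 1.35×8.314×510/391 = 14.6 L.
Isothermal: T stays 510 K; PV = const ⇒ V₂ = 2.65 L, P₂ = 2160 kPa.
W = nRT ln(V₂/V₁) = 1.35×8.314×510×ln(0.181) = -9780 J.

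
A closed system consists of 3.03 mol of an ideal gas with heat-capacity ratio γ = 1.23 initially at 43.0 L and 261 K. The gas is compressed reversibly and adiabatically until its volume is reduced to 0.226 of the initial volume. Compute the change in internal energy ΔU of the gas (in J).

P₁ = nRT₁/V₁ = 3.03×8.314×261/43.0 = 153 kPa.
Adiabatic: TV^(γ−1) = const ⇒ T₂ = 261×(4.42)^0.230 = 367 K; PV^γ = const ⇒ P₂ = 953 kPa.
For an ideal gas ΔU = nCvΔT with Cv = R/(γ−1) = 36.1 J/(mol·K).
ΔU = 3.03×36.1×(367−261) = 11700 J.

11700 J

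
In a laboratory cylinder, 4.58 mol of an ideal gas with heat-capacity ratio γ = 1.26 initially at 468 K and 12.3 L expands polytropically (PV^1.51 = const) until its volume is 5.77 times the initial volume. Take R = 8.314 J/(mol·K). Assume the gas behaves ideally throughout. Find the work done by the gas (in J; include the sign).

20600 J

P₁ = nRT₁/V₁ = 4.58×8.314×468/12.3 = 1450 kPa.
Polytropic n=1.51: T₂ = T₁(V₁/V₂)^(n−1) = 468×(0.173)^0.51 = 191 K; P₂ = P₁(V₁/V₂)^n = 103 kPa.
W = (P₁V₁−P₂V₂)/(n−1) = (1450×12.3−103×71.0)/0.51 = 20600 J.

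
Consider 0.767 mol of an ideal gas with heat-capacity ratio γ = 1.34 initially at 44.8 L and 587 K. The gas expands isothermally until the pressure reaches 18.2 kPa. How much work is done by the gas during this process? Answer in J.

P₁ = nRT₁/V₁ = 0.767×8.314×587/44.8 = 83.6 kPa.
Isothermal: T stays 587 K; PV = const ⇒ V₂ = 206 L, P₂ = 18.2 kPa.
W = nRT ln(V₂/V₁) = 0.767×8.314×587×ln(4.59) = 5700 J.

5700 J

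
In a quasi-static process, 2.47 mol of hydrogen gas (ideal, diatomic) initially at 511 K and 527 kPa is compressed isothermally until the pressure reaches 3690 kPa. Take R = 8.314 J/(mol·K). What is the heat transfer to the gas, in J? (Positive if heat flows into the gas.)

-20400 J

V₁ = nRT₁/P₁ = 2.47×8.314×511/527 = 19.9 L.
Isothermal: T stays 511 K; PV = const ⇒ V₂ = 2.84 L, P₂ = 3690 kPa.
ΔU = 0 (ideal gas, T constant).
W = nRT ln(V₂/V₁) = 2.47×8.314×511×ln(0.143) = -20400 J.
Q = ΔU + W = -20400 J.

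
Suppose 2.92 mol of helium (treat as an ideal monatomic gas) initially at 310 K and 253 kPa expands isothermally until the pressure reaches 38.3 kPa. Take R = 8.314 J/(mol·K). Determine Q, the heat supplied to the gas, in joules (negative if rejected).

14200 J

V₁ = nRT₁/P₁ = 2.92×8.314×310/253 = 29.7 L.
Isothermal: T stays 310 K; PV = const ⇒ V₂ = 196 L, P₂ = 38.3 kPa.
ΔU = 0 (ideal gas, T constant).
W = nRT ln(V₂/V₁) = 2.92×8.314×310×ln(6.61) = 14200 J.
Q = ΔU + W = 14200 J.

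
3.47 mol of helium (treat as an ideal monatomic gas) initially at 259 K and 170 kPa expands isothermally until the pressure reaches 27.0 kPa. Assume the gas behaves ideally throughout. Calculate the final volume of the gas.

277 L

V₁ = nRT₁/P₁ = 3.47×8.314×259/170 = 44.0 L.
Isothermal: T stays 259 K; PV = const ⇒ V₂ = 277 L, P₂ = 27.0 kPa.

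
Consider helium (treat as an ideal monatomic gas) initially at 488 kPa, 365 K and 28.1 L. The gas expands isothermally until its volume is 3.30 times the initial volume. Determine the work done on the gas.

-16400 J

n = P₁V₁/(RT₁) = 488×28.1/(8.314×365) = 4.52 mol.
Isothermal: T stays 365 K; PV = const ⇒ V₂ = 92.7 L, P₂ = 148 kPa.
W = nRT ln(V₂/V₁) = 4.52×8.314×365×ln(3.30) = 16400 J.
Work done on the gas = −W_by = -16400 J.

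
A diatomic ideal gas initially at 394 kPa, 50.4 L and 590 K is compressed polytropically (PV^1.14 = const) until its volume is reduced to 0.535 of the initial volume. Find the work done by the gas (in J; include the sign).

n = P₁V₁/(RT₁) = 394×50.4/(8.314×590) = 4.05 mol.
Polytropic n=1.14: T₂ = T₁(V₁/V₂)^(n−1) = 590×(1.87)^0.14 = 644 K; P₂ = P₁(V₁/V₂)^n = 804 kPa.
W = (P₁V₁−P₂V₂)/(n−1) = (394×50.4−804×27.0)/0.14 = -13000 J.

-13000 J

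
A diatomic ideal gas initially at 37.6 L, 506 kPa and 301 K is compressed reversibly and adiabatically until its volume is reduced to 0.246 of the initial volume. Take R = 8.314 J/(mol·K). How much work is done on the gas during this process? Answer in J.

35800 J

n = P₁V₁/(RT₁) = 506×37.6/(8.314×301) = 7.60 mol.
Adiabatic: TV^(γ−1) = const ⇒ T₂ = 301×(4.07)^0.400 = 527 K; PV^γ = const ⇒ P₂ = 3600 kPa.
ΔU = nCvΔT = 7.60×20.8×(527−301) = 35800 J.
Q = 0 for an adiabatic process, so W = −ΔU = -35800 J.
Work done on the gas = −W_by = 35800 J.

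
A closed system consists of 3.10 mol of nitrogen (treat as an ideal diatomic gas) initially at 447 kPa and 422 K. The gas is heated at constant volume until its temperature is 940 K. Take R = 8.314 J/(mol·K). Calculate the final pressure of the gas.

V₁ = nRT₁/P₁ = 3.10×8.314×422/447 = 24.3 L.
Isochoric: V stays 24.3 L; P/T = const ⇒ T₂ = 940 K, P₂ = 996 kPa.

996 kPa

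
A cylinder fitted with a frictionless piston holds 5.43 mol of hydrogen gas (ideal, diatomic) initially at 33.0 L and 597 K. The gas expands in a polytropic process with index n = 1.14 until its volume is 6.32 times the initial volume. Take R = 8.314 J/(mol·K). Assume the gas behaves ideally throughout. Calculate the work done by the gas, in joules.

P₁ = nRT₁/V₁ = 5.43×8.314×597/33.0 = 817 kPa.
Polytropic n=1.14: T₂ = T₁(V₁/V₂)^(n−1) = 597×(0.158)^0.14 = 461 K; P₂ = P₁(V₁/V₂)^n = 99.8 kPa.
W = (P₁V₁−P₂V₂)/(n−1) = (817×33.0−99.8×209)/0.14 = 43800 J.

43800 J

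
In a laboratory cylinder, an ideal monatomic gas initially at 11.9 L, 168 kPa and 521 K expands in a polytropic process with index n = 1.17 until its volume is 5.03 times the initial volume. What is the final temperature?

396 K

Polytropic n=1.17: T₂ = T₁(V₁/V₂)^(n−1) = 521×(0.199)^0.17 = 396 K; P₂ = P₁(V₁/V₂)^n = 25.4 kPa.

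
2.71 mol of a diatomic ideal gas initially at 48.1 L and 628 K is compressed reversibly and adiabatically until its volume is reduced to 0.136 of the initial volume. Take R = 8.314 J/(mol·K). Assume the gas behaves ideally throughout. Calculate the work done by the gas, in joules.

P₁ = nRT₁/V₁ = 2.71×8.314×628/48.1 = 294 kPa.
Adiabatic: TV^(γ−1) = const ⇒ T₂ = 628×(7.35)^0.400 = 1390 K; PV^γ = const ⇒ P₂ = 4800 kPa.
ΔU = nCvΔT = 2.71×20.8×(1390−628) = 43200 J.
Q = 0 for an adiabatic process, so W = −ΔU = -43200 J.

-43200 J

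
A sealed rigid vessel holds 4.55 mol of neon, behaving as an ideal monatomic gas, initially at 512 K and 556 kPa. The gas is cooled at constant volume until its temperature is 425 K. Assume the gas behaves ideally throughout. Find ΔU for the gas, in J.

-4940 J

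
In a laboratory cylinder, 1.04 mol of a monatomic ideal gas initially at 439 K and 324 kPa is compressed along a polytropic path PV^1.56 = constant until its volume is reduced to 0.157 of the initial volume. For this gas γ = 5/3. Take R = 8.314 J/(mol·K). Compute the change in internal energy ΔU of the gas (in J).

10400 J

V₁ = nRT₁/P₁ = 1.04×8.314×439/324 = 11.7 L.
Polytropic n=1.56: T₂ = T₁(V₁/V₂)^(n−1) = 439×(6.37)^0.56 = 1240 K; P₂ = P₁(V₁/V₂)^n = 5820 kPa.
For an ideal gas ΔU = nCvΔT with Cv = (3/2)R = 12.5 J/(mol·K).
ΔU = 1.04×12.5×(1240−439) = 10400 J.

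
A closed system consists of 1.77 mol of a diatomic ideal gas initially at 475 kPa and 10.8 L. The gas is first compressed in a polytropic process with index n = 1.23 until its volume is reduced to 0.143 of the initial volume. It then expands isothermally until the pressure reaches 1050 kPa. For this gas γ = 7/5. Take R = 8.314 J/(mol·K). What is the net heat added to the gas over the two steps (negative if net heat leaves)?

T₁ = P₁V₁/(nR) = 475×10.8/(1.77×8.314) = 349 K.
Step 1 — Polytropic n=1.23: T₂ = T₁(V₁/V₂)^(n−1) = 349×(6.99)^0.23 = 545 K; P₂ = P₁(V₁/V₂)^n = 5200 kPa.
W = (P₁V₁−P₂V₂)/(n−1) = (475×10.8−5200×1.54)/0.23 = -12600 J.
ΔU = nCvΔT = 1.77×20.8×(545−349) = 7230 J.
Q = ΔU + W = -5350 J.
State after step 1: P = 5200 kPa, V = 1.54 L, T = 545 K.
Step 2 — Isothermal: T stays 545 K; PV = const ⇒ V₂ = 7.64 L, P₂ = 1050 kPa.
ΔU = 0 (ideal gas, T constant).
W = nRT ln(V₂/V₁) = 1.77×8.314×545×ln(4.95) = 12800 J.
Q = ΔU + W = 12800 J.
Net over both steps: W = 248 J, Q = 7480 J, ΔU = 7230 J.

7480 J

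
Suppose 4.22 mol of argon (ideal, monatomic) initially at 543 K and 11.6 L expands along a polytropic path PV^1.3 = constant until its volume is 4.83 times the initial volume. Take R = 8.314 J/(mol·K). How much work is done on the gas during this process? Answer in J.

-23900 J

P₁ = nRT₁/V₁ = 4.22×8.314×543/11.6 = 1640 kPa.
Polytropic n=1.3: T₂ = T₁(V₁/V₂)^(n−1) = 543×(0.207)^0.30 = 339 K; P₂ = P₁(V₁/V₂)^n = 212 kPa.
W = (P₁V₁−P₂V₂)/(n−1) = (1640×11.6−212×56.0)/0.30 = 23900 J.
Work done on the gas = −W_by = -23900 J.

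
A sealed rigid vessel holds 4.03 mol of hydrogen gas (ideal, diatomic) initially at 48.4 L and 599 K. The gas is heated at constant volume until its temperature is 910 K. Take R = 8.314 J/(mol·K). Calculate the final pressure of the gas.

630 kPa

P₁ = nRT₁/V₁ = 4.03×8.314×599/48.4 = 415 kPa.
Isochoric: V stays 48.4 L; P/T = const ⇒ T₂ = 910 K, P₂ = 630 kPa.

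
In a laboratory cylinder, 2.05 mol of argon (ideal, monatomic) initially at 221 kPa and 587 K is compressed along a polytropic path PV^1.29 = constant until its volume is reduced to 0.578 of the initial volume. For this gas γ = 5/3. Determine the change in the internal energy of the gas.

2590 J

V₁ = nRT₁/P₁ = 2.05×8.314×587/221 = 45.3 L.
Polytropic n=1.29: T₂ = T₁(V₁/V₂)^(n−1) = 587×(1.73)^0.29 = 688 K; P₂ = P₁(V₁/V₂)^n = 448 kPa.
For an ideal gas ΔU = nCvΔT with Cv = (3/2)R = 12.5 J/(mol·K).
ΔU = 2.05×12.5×(688−587) = 2590 J.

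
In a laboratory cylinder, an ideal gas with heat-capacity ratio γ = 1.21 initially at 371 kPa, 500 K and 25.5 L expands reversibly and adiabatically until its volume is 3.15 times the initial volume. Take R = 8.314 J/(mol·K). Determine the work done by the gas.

9650 J

n = P₁V₁/(RT₁) = 371×25.5/(8.314×500) = 2.28 mol.
Adiabatic: TV^(γ−1) = const ⇒ T₂ = 500×(0.317)^0.210 = 393 K; PV^γ = const ⇒ P₂ = 92.6 kPa.
ΔU = nCvΔT = 2.28×39.6×(393−500) = -9650 J.
Q = 0 for an adiabatic process, so W = −ΔU = 9650 J.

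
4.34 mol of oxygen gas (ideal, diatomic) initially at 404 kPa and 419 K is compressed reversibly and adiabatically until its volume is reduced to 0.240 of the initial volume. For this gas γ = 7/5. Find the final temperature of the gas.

V₁ = nRT₁/P₁ = 4.34×8.314×419/404 = 37.4 L.
Adiabatic: TV^(γ−1) = const ⇒ T₂ = 419×(4.17)^0.400 = 742 K; PV^γ = const ⇒ P₂ = 2980 kPa.

742 K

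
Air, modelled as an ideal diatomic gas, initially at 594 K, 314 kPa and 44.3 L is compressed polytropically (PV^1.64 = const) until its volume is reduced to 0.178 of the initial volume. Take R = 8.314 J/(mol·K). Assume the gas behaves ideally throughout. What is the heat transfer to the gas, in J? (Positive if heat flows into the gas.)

26300 J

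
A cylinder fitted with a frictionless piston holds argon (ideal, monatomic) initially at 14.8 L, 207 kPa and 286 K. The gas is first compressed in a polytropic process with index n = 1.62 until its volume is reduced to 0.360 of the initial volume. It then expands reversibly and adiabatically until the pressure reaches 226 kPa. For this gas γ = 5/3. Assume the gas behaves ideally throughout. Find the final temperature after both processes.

n = P₁V₁/(RT₁) = 207×14.8/(8.314×286) = 1.29 mol.
Step 1 — Polytropic n=1.62: T₂ = T₁(V₁/V₂)^(n−1) = 286×(2.78)^0.62 = 539 K; P₂ = P₁(V₁/V₂)^n = 1080 kPa.
W = (P₁V₁−P₂V₂)/(n−1) = (207×14.8−1080×5.33)/0.62 = -4370 J.
ΔU = nCvΔT = 1.29×12.5×(539−286) = 4060 J.
Q = ΔU + W = -306 J.
State after step 1: P = 1080 kPa, V = 5.33 L, T = 539 K.
Step 2 — Adiabatic: T₂/T₁ = (P₂/P₁)^((γ−1)/γ) ⇒ T₂ = 539×(0.209)^0.400 = 288 K; V₂ = 13.6 L.
ΔU = nCvΔT = 1.29×12.5×(288−539) = -4030 J.
Q = 0 for an adiabatic process, so W = −ΔU = 4030 J.
Net over both steps: W = -336 J, Q = -306 J, ΔU = 30.1 J.

288 K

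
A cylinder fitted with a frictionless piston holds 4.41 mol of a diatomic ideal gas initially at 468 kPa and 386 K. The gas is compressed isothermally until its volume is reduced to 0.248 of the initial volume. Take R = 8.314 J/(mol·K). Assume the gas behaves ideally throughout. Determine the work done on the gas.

19700 J

V₁ = nRT₁/P₁ = 4.41×8.314×386/468 = 30.2 L.
Isothermal: T stays 386 K; PV = const ⇒ V₂ = 7.50 L, P₂ = 1890 kPa.
W = nRT ln(V₂/V₁) = 4.41×8.314×386×ln(0.248) = -19700 J.
Work done on the gas = −W_by = 19700 J.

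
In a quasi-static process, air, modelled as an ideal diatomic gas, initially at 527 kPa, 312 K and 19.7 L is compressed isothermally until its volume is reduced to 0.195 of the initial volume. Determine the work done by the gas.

n = P₁V₁/(RT₁) = 527×19.7/(8.314×312) = 4.00 mol.
Isothermal: T stays 312 K; PV = const ⇒ V₂ = 3.84 L, P₂ = 2700 kPa.
W = nRT ln(V₂/V₁) = 4.00×8.314×312×ln(0.195) = -17000 J.

-17000 J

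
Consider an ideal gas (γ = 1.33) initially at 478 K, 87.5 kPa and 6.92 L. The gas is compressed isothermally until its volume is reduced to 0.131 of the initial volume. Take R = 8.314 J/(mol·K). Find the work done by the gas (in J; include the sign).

-1230 J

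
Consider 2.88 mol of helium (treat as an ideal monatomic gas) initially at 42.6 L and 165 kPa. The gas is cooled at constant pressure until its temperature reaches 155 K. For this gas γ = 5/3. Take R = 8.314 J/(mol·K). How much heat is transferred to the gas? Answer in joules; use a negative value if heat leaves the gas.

-8290 J

T₁ = P₁V₁/(nR) = 165×42.6/(2.88×8.314) = 294 K.
Isobaric: P stays 165 kPa; V/T = const ⇒ T₂ = 155 K, V₂ = 22.5 L.
W = PΔV = 165×(22.5−42.6) kPa·L = -3320 J.
ΔU = nCvΔT = 2.88×12.5×(155−294) = -4980 J.
Q = ΔU + W = nCpΔT = -8290 J.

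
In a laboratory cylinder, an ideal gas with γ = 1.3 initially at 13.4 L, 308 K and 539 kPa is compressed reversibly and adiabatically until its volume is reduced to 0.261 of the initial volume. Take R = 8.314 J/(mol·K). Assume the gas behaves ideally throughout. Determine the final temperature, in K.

Adiabatic: TV^(γ−1) = const ⇒ T₂ = 308×(3.83)^0.300 = 461 K; PV^γ = const ⇒ P₂ = 3090 kPa.

461 K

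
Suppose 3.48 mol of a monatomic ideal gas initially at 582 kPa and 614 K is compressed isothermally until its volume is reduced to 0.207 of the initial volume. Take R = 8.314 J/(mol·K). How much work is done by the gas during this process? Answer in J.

V₁ = nRT₁/P₁ = 3.48×8.314×614/582 = 30.5 L.
Isothermal: T stays 614 K; PV = const ⇒ V₂ = 6.32 L, P₂ = 2810 kPa.
W = nRT ln(V₂/V₁) = 3.48×8.314×614×ln(0.207) = -28000 J.

-28000 J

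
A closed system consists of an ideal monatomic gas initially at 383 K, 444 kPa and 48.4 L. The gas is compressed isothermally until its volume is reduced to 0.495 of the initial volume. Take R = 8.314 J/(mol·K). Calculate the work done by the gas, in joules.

-15100 J

n = P₁V₁/(RT₁) = 444×48.4/(8.314×383) = 6.75 mol.
Isothermal: T stays 383 K; PV = const ⇒ V₂ = 24.0 L, P₂ = 897 kPa.
W = nRT ln(V₂/V₁) = 6.75×8.314×383×ln(0.495) = -15100 J.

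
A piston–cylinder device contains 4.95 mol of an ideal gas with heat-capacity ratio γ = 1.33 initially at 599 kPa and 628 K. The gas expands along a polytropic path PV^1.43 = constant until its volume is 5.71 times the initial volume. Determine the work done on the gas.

V₁ = nRT₁/P₁ = 4.95×8.314×628/599 = 43.1 L.
Polytropic n=1.43: T₂ = T₁(V₁/V₂)^(n−1) = 628×(0.175)^0.43 = 297 K; P₂ = P₁(V₁/V₂)^n = 49.6 kPa.
W = (P₁V₁−P₂V₂)/(n−1) = (599×43.1−49.6×246)/0.43 = 31700 J.
Work done on the gas = −W_by = -31700 J.

-31700 J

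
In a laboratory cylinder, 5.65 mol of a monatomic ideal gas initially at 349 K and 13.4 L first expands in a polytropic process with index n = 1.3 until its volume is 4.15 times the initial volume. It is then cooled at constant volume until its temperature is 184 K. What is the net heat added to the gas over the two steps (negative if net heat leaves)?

P₁ = nRT₁/V₁ = 5.65×8.314×349/13.4 = 1220 kPa.
Step 1 — Polytropic n=1.3: T₂ = T₁(V₁/V₂)^(n−1) = 349×(0.241)^0.30 = 228 K; P₂ = P₁(V₁/V₂)^n = 192 kPa.
W = (P₁V₁−P₂V₂)/(n−1) = (1220×13.4−192×55.6)/0.30 = 19000 J.
ΔU = nCvΔT = 5.65×12.5×(228−349) = -8550 J.
Q = ΔU + W = 10400 J.
State after step 1: P = 192 kPa, V = 55.6 L, T = 228 K.
Step 2 — Isochoric: V stays 55.6 L; P/T = const ⇒ T₂ = 184 K, P₂ = 155 kPa.
W = 0 (no volume change).
ΔU = nCvΔT = 5.65×12.5×(184−228) = -3080 J.
Q = ΔU = -3080 J.
Net over both steps: W = 19000 J, Q = 7360 J, ΔU = -11600 J.

7360 J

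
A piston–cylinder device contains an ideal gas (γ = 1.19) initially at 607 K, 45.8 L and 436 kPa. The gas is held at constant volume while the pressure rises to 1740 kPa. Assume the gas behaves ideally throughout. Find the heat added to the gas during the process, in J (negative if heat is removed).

314000 J

n = P₁V₁/(RT₁) = 436×45.8/(8.314×607) = 3.96 mol.
Isochoric: V stays 45.8 L; P/T = const ⇒ T₂ = 2420 K, P₂ = 1740 kPa.
W = 0 (no volume change).
ΔU = nCvΔT = 3.96×43.8×(2420−607) = 314000 J.
Q = ΔU = 314000 J.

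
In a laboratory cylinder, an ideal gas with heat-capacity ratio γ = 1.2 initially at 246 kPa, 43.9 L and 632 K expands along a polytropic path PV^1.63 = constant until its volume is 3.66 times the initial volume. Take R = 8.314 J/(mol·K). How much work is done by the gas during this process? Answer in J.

9570 J

n = P₁V₁/(RT₁) = 246×43.9/(8.314×632) = 2.06 mol.
Polytropic n=1.63: T₂ = T₁(V₁/V₂)^(n−1) = 632×(0.273)^0.63 = 279 K; P₂ = P₁(V₁/V₂)^n = 29.7 kPa.
W = (P₁V₁−P₂V₂)/(n−1) = (246×43.9−29.7×161)/0.63 = 9570 J.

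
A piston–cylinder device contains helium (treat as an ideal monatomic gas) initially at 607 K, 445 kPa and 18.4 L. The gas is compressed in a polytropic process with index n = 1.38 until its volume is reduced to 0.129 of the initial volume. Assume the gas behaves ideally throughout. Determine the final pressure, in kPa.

7510 kPa

Polytropic n=1.38: T₂ = T₁(V₁/V₂)^(n−1) = 607×(7.75)^0.38 = 1320 K; P₂ = P₁(V₁/V₂)^n = 7510 kPa.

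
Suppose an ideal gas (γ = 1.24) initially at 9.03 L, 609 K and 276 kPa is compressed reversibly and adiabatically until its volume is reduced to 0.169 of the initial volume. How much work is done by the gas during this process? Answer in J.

-5530 J

n = P₁V₁/(RT₁) = 276×9.03/(8.314×609) = 0.492 mol.
Adiabatic: TV^(γ−1) = const ⇒ T₂ = 609×(5.92)^0.240 = 933 K; PV^γ = const ⇒ P₂ = 2500 kPa.
ΔU = nCvΔT = 0.492×34.6×(933−609) = 5530 J.
Q = 0 for an adiabatic process, so W = −ΔU = -5530 J.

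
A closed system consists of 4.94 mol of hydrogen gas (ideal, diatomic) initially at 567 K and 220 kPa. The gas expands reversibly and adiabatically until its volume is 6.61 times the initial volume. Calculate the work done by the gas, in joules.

V₁ = nRT₁/P₁ = 4.94×8.314×567/220 = 106 L.
Adiabatic: TV^(γ−1) = const ⇒ T₂ = 567×(0.151)^0.400 = 266 K; PV^γ = const ⇒ P₂ = 15.6 kPa.
ΔU = nCvΔT = 4.94×20.8×(266−567) = -30900 J.
Q = 0 for an adiabatic process, so W = −ΔU = 30900 J.

30900 J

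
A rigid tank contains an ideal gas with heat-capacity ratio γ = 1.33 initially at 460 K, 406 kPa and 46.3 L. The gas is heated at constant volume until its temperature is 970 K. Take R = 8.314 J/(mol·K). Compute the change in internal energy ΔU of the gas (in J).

n = P₁V₁/(RT₁) = 406×46.3/(8.314×460) = 4.92 mol.
Isochoric: V stays 46.3 L; P/T = const ⇒ T₂ = 970 K, P₂ = 856 kPa.
For an ideal gas ΔU = nCvΔT with Cv = R/(γ−1) = 25.2 J/(mol·K).
ΔU = 4.92×25.2×(970−460) = 63200 J.

63200 J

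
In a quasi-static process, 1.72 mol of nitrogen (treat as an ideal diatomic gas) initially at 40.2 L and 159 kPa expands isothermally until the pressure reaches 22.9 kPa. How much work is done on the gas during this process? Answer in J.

-12400 J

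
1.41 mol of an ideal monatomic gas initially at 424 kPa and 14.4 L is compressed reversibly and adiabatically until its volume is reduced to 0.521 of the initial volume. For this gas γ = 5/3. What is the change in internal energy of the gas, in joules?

T₁ = P₁V₁/(nR) = 424×14.4/(1.41×8.314) = 521 K.
Adiabatic: TV^(γ−1) = const ⇒ T₂ = 521×(1.92)^0.667 = 804 K; PV^γ = const ⇒ P₂ = 1260 kPa.
For an ideal gas ΔU = nCvΔT with Cv = (3/2)R = 12.5 J/(mol·K).
ΔU = 1.41×12.5×(804−521) = 4990 J.

4990 J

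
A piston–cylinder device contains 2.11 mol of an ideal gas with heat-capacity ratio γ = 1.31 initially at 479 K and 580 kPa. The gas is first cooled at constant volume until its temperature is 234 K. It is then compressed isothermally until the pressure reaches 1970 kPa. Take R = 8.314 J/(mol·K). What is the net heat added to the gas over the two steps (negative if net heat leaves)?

V₁ = nRT₁/P₁ = 2.11×8.314×479/580 = 14.5 L.
Step 1 — Isochoric: V stays 14.5 L; P/T = const ⇒ T₂ = 234 K, P₂ = 283 kPa.
W = 0 (no volume change).
ΔU = nCvΔT = 2.11×26.8×(234−479) = -13900 J.
Q = ΔU = -13900 J.
State after step 1: P = 283 kPa, V = 14.5 L, T = 234 K.
Step 2 — Isothermal: T stays 234 K; PV = const ⇒ V₂ = 2.08 L, P₂ = 1970 kPa.
ΔU = 0 (ideal gas, T constant).
W = nRT ln(V₂/V₁) = 2.11×8.314×234×ln(0.144) = -7960 J.
Q = ΔU + W = -7960 J.
Net over both steps: W = -7960 J, Q = -21800 J, ΔU = -13900 J.

-21800 J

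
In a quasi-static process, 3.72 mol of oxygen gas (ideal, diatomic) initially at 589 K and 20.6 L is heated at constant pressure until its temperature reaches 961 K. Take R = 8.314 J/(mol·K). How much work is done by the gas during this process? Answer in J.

P₁ = nRT₁/V₁ = 3.72×8.314×589/20.6 = 884 kPa.
Isobaric: P stays 884 kPa; V/T = const ⇒ T₂ = 961 K, V₂ = 33.6 L.
W = PΔV = 884×(33.6−20.6) kPa·L = 11500 J.

11500 J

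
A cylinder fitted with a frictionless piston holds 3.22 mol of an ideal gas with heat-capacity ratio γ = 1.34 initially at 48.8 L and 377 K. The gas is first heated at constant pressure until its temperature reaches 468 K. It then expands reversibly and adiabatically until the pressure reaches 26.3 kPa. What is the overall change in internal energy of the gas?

P₁ = nRT₁/V₁ = 3.22×8.314×377/48.8 = 207 kPa.
Step 1 — Isobaric: P stays 207 kPa; V/T = const ⇒ T₂ = 468 K, V₂ = 60.6 L.
W = PΔV = 207×(60.6−48.8) kPa·L = 2440 J.
ΔU = nCvΔT = 3.22×24.5×(468−377) = 7170 J.
Q = ΔU + W = nCpΔT = 9600 J.
State after step 1: P = 207 kPa, V = 60.6 L, T = 468 K.
Step 2 — Adiabatic: T₂/T₁ = (P₂/P₁)^((γ−1)/γ) ⇒ T₂ = 468×(0.127)^0.254 = 277 K; V₂ = 282 L.
ΔU = nCvΔT = 3.22×24.5×(277−468) = -15000 J.
Q = 0 for an adiabatic process, so W = −ΔU = 15000 J.
Net over both steps: W = 17400 J, Q = 9600 J, ΔU = -7850 J.

-7850 J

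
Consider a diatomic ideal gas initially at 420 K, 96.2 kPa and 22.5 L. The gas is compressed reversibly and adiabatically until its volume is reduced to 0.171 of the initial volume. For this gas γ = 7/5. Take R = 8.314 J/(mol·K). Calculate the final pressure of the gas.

1140 kPa

Adiabatic: TV^(γ−1) = const ⇒ T₂ = 420×(5.85)^0.400 = 851 K; PV^γ = const ⇒ P₂ = 1140 kPa.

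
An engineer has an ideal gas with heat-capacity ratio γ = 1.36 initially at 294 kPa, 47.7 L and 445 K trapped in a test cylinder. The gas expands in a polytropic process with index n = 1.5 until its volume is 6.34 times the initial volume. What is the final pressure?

Polytropic n=1.5: T₂ = T₁(V₁/V₂)^(n−1) = 445×(0.158)^0.50 = 177 K; P₂ = P₁(V₁/V₂)^n = 18.4 kPa.

18.4 kPa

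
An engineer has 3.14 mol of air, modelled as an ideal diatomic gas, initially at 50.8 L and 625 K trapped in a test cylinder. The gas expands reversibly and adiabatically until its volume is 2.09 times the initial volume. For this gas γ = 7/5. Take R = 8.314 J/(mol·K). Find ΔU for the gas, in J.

P₁ = nRT₁/V₁ = 3.14×8.314×625/50.8 = 321 kPa.
Adiabatic: TV^(γ−1) = const ⇒ T₂ = 625×(0.478)^0.400 = 465 K; PV^γ = const ⇒ P₂ = 114 kPa.
For an ideal gas ΔU = nCvΔT with Cv = (5/2)R = 20.8 J/(mol·K).
ΔU = 3.14×20.8×(465−625) = -10400 J.

-10400 J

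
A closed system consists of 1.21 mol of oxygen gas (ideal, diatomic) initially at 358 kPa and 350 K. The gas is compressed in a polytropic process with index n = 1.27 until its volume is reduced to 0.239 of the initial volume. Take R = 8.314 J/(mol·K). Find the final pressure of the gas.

V₁ = nRT₁/P₁ = 1.21×8.314×350/358 = 9.84 L.
Polytropic n=1.27: T₂ = T₁(V₁/V₂)^(n−1) = 350×(4.18)^0.27 = 515 K; P₂ = P₁(V₁/V₂)^n = 2200 kPa.

2200 kPa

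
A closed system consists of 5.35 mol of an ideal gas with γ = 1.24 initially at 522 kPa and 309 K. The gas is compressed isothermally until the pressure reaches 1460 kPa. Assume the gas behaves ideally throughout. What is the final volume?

V₁ = nRT₁/P₁ = 5.35×8.314×309/522 = 26.3 L.
Isothermal: T stays 309 K; PV = const ⇒ V₂ = 9.41 L, P₂ = 1460 kPa.

9.41 L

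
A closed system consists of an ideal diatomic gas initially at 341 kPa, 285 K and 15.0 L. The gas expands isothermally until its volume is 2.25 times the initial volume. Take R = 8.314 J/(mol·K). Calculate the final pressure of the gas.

Isothermal: T stays 285 K; PV = const ⇒ V₂ = 33.8 L, P₂ = 152 kPa.

152 kPa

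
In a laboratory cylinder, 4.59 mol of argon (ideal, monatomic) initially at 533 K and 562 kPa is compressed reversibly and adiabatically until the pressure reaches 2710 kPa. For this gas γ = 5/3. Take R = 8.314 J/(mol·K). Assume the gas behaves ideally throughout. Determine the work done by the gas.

-26700 J

V₁ = nRT₁/P₁ = 4.59×8.314×533/562 = 36.2 L.
Adiabatic: T₂/T₁ = (P₂/P₁)^((γ−1)/γ) ⇒ T₂ = 533×(4.82)^0.400 = 1000 K; V₂ = 14.1 L.
ΔU = nCvΔT = 4.59×12.5×(1000−533) = 26700 J.
Q = 0 for an adiabatic process, so W = −ΔU = -26700 J.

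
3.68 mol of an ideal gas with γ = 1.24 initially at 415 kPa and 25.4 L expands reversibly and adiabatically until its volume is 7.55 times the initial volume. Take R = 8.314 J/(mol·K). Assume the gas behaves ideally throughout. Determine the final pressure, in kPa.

33.8 kPa

T₁ = P₁V₁/(nR) = 415×25.4/(3.68×8.314) = 345 K.
Adiabatic: TV^(γ−1) = const ⇒ T₂ = 345×(0.132)^0.240 = 212 K; PV^γ = const ⇒ P₂ = 33.8 kPa.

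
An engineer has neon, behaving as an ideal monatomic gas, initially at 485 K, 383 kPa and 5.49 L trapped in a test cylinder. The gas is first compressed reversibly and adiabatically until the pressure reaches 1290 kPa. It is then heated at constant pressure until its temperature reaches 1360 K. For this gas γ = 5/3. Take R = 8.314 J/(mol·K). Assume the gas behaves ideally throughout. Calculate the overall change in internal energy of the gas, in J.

n = P₁V₁/(RT₁) = 383×5.49/(8.314×485) = 0.521 mol.
Step 1 — Adiabatic: T₂/T₁ = (P₂/P₁)^((γ−1)/γ) ⇒ T₂ = 485×(3.37)^0.400 = 788 K; V₂ = 2.65 L.
ΔU = nCvΔT = 0.521×12.5×(788−485) = 1970 J.
Q = 0 for an adiabatic process, so W = −ΔU = -1970 J.
State after step 1: P = 1290 kPa, V = 2.65 L, T = 788 K.
Step 2 — Isobaric: P stays 1290 kPa; V/T = const ⇒ T₂ = 1360 K, V₂ = 4.57 L.
W = PΔV = 1290×(4.57−2.65) kPa·L = 2480 J.
ΔU = nCvΔT = 0.521×12.5×(1360−788) = 3720 J.
Q = ΔU + W = nCpΔT = 6200 J.
Net over both steps: W = 506 J, Q = 6200 J, ΔU = 5690 J.

5690 J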